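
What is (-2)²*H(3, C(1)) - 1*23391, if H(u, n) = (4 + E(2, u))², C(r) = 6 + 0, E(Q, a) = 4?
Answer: -23135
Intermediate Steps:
C(r) = 6
H(u, n) = 64 (H(u, n) = (4 + 4)² = 8² = 64)
(-2)²*H(3, C(1)) - 1*23391 = (-2)²*64 - 1*23391 = 4*64 - 23391 = 256 - 23391 = -23135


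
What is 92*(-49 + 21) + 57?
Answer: -2519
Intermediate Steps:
92*(-49 + 21) + 57 = 92*(-28) + 57 = -2576 + 57 = -2519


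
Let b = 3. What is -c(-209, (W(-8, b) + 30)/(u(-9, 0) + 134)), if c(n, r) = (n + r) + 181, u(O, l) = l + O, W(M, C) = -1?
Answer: 3471/125 ≈ 27.768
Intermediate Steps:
u(O, l) = O + l
c(n, r) = 181 + n + r
-c(-209, (W(-8, b) + 30)/(u(-9, 0) + 134)) = -(181 - 209 + (-1 + 30)/((-9 + 0) + 134)) = -(181 - 209 + 29/(-9 + 134)) = -(181 - 209 + 29/125) = -1*(-3471/125) = 3471/125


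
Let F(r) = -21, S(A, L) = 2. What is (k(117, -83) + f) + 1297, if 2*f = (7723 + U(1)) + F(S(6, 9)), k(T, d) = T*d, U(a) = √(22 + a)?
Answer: -4563 + √23/2 ≈ -4560.6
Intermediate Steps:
f = 3851 + √23/2 (f = ((7723 + √(22 + 1)) - 21)/2 = ((7723 + √23) - 21)/2 = (7702 + √23)/2 = 3851 + √23/2 ≈ 3853.4)
(k(117, -83) + f) + 1297 = (117*(-83) + (3851 + √23/2)) + 1297 = (-9711 + (3851 + √23/2)) + 1297 = (-5860 + √23/2) + 1297 = -4563 + √23/2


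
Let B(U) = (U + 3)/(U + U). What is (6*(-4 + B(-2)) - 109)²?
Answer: 72361/4 ≈ 18090.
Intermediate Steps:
B(U) = (3 + U)/(2*U) (B(U) = (3 + U)/((2*U)) = (3 + U)*(1/(2*U)) = (3 + U)/(2*U))
(6*(-4 + B(-2)) - 109)² = (6*(-4 + (½)*(3 - 2)/(-2)) - 109)² = (6*(-4 + (½)*(-½)*1) - 109)² = (6*(-4 - ¼) - 109)² = (6*(-17/4) - 109)² = (-51/2 - 109)² = (-269/2)² = 72361/4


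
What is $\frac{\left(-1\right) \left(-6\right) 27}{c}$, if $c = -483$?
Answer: $- \frac{54}{161} \approx -0.3354$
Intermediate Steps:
$\frac{\left(-1\right) \left(-6\right) 27}{c} = \frac{\left(-1\right) \left(-6\right) 27}{-483} = 6 \cdot 27 \left(- \frac{1}{483}\right) = 162 \left(- \frac{1}{483}\right) = - \frac{54}{161}$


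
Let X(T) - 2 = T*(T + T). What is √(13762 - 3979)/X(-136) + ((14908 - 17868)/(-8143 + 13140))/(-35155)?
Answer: 592/35133907 + 3*√1087/36994 ≈ 0.0026905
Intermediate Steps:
X(T) = 2 + 2*T² (X(T) = 2 + T*(T + T) = 2 + T*(2*T) = 2 + 2*T²)
√(13762 - 3979)/X(-136) + ((14908 - 17868)/(-8143 + 13140))/(-35155) = √(13762 - 3979)/(2 + 2*(-136)²) + ((14908 - 17868)/(-8143 + 13140))/(-35155) = √9783/(2 + 2*18496) - 2960/4997*(-1/35155) = (3*√1087)/(2 + 36992) - 2960*1/4997*(-1/35155) = (3*√1087)/36994 - 2960/4997*(-1/35155) = (3*√1087)*(1/36994) + 592/35133907 = 3*√1087/36994 + 592/35133907 = 592/35133907 + 3*√1087/36994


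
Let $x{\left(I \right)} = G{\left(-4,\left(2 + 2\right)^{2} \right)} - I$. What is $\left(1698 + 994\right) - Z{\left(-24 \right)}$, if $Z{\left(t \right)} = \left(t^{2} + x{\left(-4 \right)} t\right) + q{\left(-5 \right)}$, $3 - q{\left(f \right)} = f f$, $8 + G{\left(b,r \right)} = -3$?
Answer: $1970$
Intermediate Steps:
$G{\left(b,r \right)} = -11$ ($G{\left(b,r \right)} = -8 - 3 = -11$)
$q{\left(f \right)} = 3 - f^{2}$ ($q{\left(f \right)} = 3 - f f = 3 - f^{2}$)
$x{\left(I \right)} = -11 - I$
$Z{\left(t \right)} = -22 + t^{2} - 7 t$ ($Z{\left(t \right)} = \left(t^{2} + \left(-11 - -4\right) t\right) + \left(3 - \left(-5\right)^{2}\right) = \left(t^{2} + \left(-11 + 4\right) t\right) + \left(3 - 25\right) = \left(t^{2} - 7 t\right) + \left(3 - 25\right) = \left(t^{2} - 7 t\right) - 22 = -22 + t^{2} - 7 t$)
$\left(1698 + 994\right) - Z{\left(-24 \right)} = \left(1698 + 994\right) - \left(-22 + \left(-24\right)^{2} - -168\right) = 2692 - \left(-22 + 576 + 168\right) = 2692 - 722 = 1970$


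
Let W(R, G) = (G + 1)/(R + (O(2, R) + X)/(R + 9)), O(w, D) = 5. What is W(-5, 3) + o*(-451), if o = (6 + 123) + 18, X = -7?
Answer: -729275/11 ≈ -66298.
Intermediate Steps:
o = 147 (o = 129 + 18 = 147)
W(R, G) = (1 + G)/(R - 2/(9 + R)) (W(R, G) = (G + 1)/(R + (5 - 7)/(R + 9)) = (1 + G)/(R - 2/(9 + R)))
W(-5, 3) + o*(-451) = (9 - 5 + 9*3 + 3*(-5))/(-2 + (-5)² + 9*(-5)) + 147*(-451) = (9 - 5 + 27 - 15)/(-2 + 25 - 45) - 66297 = 16/(-22) - 66297 = -1/22*16 - 66297 = -8/11 - 66297 = -729275/11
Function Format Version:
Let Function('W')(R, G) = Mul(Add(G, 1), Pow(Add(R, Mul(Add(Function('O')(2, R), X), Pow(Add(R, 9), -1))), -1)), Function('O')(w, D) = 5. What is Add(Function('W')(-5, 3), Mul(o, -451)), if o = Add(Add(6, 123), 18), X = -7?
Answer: Rational(-729275, 11) ≈ -66298.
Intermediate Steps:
o = 147 (o = Add(129, 18) = 147)
Function('W')(R, G) = Mul(Pow(Add(R, Mul(-2, Pow(Add(9, R), -1))), -1), Add(1, G)) (Function('W')(R, G) = Mul(Add(G, 1), Pow(Add(R, Mul(Add(5, -7), Pow(Add(R, 9), -1))), -1)) = Mul(Add(1, G), Pow(Add(R, Mul(-2, Pow(Add(9, R), -1))), -1)) = Mul(Pow(Add(R, Mul(-2, Pow(Add(9, R), -1))), -1), Add(1, G)))
Add(Function('W')(-5, 3), Mul(o, -451)) = Add(Mul(Pow(Add(-2, Pow(-5, 2), Mul(9, -5)), -1), Add(9, -5, Mul(9, 3), Mul(3, -5))), Mul(147, -451)) = Add(Mul(Pow(Add(-2, 25, -45), -1), Add(9, -5, 27, -15)), -66297) = Add(Mul(Pow(-22, -1), 16), -66297) = Add(Mul(Rational(-1, 22), 16), -66297) = Add(Rational(-8, 11), -66297) = Rational(-729275, 11)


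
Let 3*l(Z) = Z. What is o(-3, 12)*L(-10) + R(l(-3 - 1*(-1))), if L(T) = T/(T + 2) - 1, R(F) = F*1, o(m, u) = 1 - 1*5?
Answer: -5/3 ≈ -1.6667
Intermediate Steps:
o(m, u) = -4 (o(m, u) = 1 - 5 = -4)
l(Z) = Z/3
R(F) = F
L(T) = -1 + T/(2 + T) (L(T) = T/(2 + T) - 1 = -1 + T/(2 + T))
o(-3, 12)*L(-10) + R(l(-3 - 1*(-1))) = -(-8)/(2 - 10) + (-3 - 1*(-1))/3 = -(-8)/(-8) + (-3 + 1)/3 = -(-8)*(-1)/8 + (⅓)*(-2) = -4*¼ - ⅔ = -1 - ⅔ = -5/3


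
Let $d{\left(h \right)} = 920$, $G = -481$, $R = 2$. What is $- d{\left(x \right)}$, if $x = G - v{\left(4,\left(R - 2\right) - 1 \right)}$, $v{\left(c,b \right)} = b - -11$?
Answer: $-920$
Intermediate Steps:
$v{\left(c,b \right)} = 11 + b$ ($v{\left(c,b \right)} = b + 11 = 11 + b$)
$x = -491$ ($x = -481 - \left(11 + \left(\left(2 - 2\right) - 1\right)\right) = -481 - \left(11 + \left(0 - 1\right)\right) = -481 - \left(11 - 1\right) = -481 - 10 = -491$)
$- d{\left(x \right)} = \left(-1\right) 920 = -920$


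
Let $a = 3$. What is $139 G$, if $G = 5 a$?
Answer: $2085$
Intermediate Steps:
$G = 15$ ($G = 5 \cdot 3 = 15$)
$139 G = 139 \cdot 15 = 2085$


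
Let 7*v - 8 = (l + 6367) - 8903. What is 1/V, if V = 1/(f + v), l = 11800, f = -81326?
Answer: -560010/7 ≈ -80001.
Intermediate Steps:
v = 9272/7 (v = 8/7 + ((11800 + 6367) - 8903)/7 = 8/7 + (18167 - 8903)/7 = 8/7 + (1/7)*9264 = 8/7 + 9264/7 = 9272/7 ≈ 1324.6)
V = -7/560010 (V = 1/(-81326 + 9272/7) = 1/(-560010/7) = -7/560010 ≈ -1.2500e-5)
1/V = 1/(-7/560010) = -560010/7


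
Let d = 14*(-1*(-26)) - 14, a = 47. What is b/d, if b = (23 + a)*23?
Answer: 23/5 ≈ 4.6000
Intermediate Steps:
b = 1610 (b = (23 + 47)*23 = 70*23 = 1610)
d = 350 (d = 14*26 - 14 = 364 - 14 = 350)
b/d = 1610/350 = 1610*(1/350) = 23/5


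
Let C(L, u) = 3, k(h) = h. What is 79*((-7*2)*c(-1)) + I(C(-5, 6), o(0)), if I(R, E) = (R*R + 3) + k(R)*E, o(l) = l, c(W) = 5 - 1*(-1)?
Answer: -6624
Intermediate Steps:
c(W) = 6 (c(W) = 5 + 1 = 6)
I(R, E) = 3 + R**2 + E*R (I(R, E) = (R*R + 3) + R*E = (R**2 + 3) + E*R = (3 + R**2) + E*R = 3 + R**2 + E*R)
79*((-7*2)*c(-1)) + I(C(-5, 6), o(0)) = 79*(-7*2*6) + (3 + 3**2 + 0*3) = 79*(-14*6) + (3 + 9 + 0) = 79*(-84) + 12 = -6636 + 12 = -6624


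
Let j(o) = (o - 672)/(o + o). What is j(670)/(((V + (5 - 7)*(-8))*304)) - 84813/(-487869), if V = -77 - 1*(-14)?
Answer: 270637314783/1556783474080 ≈ 0.17384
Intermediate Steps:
V = -63 (V = -77 + 14 = -63)
j(o) = (-672 + o)/(2*o) (j(o) = (-672 + o)/((2*o)) = (-672 + o)*(1/(2*o)) = (-672 + o)/(2*o))
j(670)/(((V + (5 - 7)*(-8))*304)) - 84813/(-487869) = ((½)*(-672 + 670)/670)/(((-63 + (5 - 7)*(-8))*304)) - 84813/(-487869) = ((½)*(1/670)*(-2))/(((-63 - 2*(-8))*304)) - 84813*(-1/487869) = -1/(304*(-63 + 16))/670 + 28271/162623 = -1/(670*((-47*304))) + 28271/162623 = -1/670/(-14288) + 28271/162623 = -1/670*(-1/14288) + 28271/162623 = 1/9572960 + 28271/162623 = 270637314783/1556783474080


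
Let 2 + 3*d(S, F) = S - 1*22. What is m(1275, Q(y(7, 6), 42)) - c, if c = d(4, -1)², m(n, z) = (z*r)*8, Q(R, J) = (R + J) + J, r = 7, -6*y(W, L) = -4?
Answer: 42272/9 ≈ 4696.9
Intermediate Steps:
y(W, L) = ⅔ (y(W, L) = -⅙*(-4) = ⅔)
d(S, F) = -8 + S/3 (d(S, F) = -⅔ + (S - 1*22)/3 = -⅔ + (S - 22)/3 = -⅔ + (-22 + S)/3 = -⅔ + (-22/3 + S/3) = -8 + S/3)
Q(R, J) = R + 2*J (Q(R, J) = (J + R) + J = R + 2*J)
m(n, z) = 56*z (m(n, z) = (z*7)*8 = (7*z)*8 = 56*z)
c = 400/9 (c = (-8 + (⅓)*4)² = (-8 + 4/3)² = (-20/3)² = 400/9 ≈ 44.444)
m(1275, Q(y(7, 6), 42)) - c = 56*(⅔ + 2*42) - 1*400/9 = 56*(⅔ + 84) - 400/9 = 56*(254/3) - 400/9 = 14224/3 - 400/9 = 42272/9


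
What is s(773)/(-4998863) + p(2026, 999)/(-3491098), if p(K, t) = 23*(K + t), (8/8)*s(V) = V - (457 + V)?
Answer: -346200461439/17451520621574 ≈ -0.019838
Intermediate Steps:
s(V) = -457 (s(V) = V - (457 + V) = V + (-457 - V) = -457)
p(K, t) = 23*K + 23*t
s(773)/(-4998863) + p(2026, 999)/(-3491098) = -457/(-4998863) + (23*2026 + 23*999)/(-3491098) = -457*(-1/4998863) + (46598 + 22977)*(-1/3491098) = 457/4998863 + 69575*(-1/3491098) = 457/4998863 - 69575/3491098 = -346200461439/17451520621574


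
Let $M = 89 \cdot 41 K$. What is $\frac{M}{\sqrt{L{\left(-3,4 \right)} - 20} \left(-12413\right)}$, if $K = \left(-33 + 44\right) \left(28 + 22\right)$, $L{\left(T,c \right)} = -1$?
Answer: $\frac{2006950 i \sqrt{21}}{260673} \approx 35.282 i$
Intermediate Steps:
$K = 550$ ($K = 11 \cdot 50 = 550$)
$M = 2006950$ ($M = 89 \cdot 41 \cdot 550 = 3649 \cdot 550 = 2006950$)
$\frac{M}{\sqrt{L{\left(-3,4 \right)} - 20} \left(-12413\right)} = \frac{2006950}{\sqrt{-1 - 20} \left(-12413\right)} = \frac{2006950}{\sqrt{-21} \left(-12413\right)} = \frac{2006950}{i \sqrt{21} \left(-12413\right)} = \frac{2006950}{\left(-12413\right) i \sqrt{21}} = 2006950 \frac{i \sqrt{21}}{260673} = \frac{2006950 i \sqrt{21}}{260673}$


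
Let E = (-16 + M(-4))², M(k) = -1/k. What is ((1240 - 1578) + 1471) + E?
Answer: 22097/16 ≈ 1381.1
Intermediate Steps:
E = 3969/16 (E = (-16 - 1/(-4))² = (-16 - 1*(-¼))² = (-16 + ¼)² = (-63/4)² = 3969/16 ≈ 248.06)
((1240 - 1578) + 1471) + E = ((1240 - 1578) + 1471) + 3969/16 = (-338 + 1471) + 3969/16 = 1133 + 3969/16 = 22097/16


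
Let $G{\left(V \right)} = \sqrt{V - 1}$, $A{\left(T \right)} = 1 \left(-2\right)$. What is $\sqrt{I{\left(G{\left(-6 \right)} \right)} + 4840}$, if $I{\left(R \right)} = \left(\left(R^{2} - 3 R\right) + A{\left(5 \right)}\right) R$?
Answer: $\sqrt{4861 - 9 i \sqrt{7}} \approx 69.721 - 0.1708 i$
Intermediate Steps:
$A{\left(T \right)} = -2$
$G{\left(V \right)} = \sqrt{-1 + V}$
$I{\left(R \right)} = R \left(-2 + R^{2} - 3 R\right)$ ($I{\left(R \right)} = \left(\left(R^{2} - 3 R\right) - 2\right) R = \left(-2 + R^{2} - 3 R\right) R = R \left(-2 + R^{2} - 3 R\right)$)
$\sqrt{I{\left(G{\left(-6 \right)} \right)} + 4840} = \sqrt{\sqrt{-1 - 6} \left(-2 + \left(\sqrt{-1 - 6}\right)^{2} - 3 \sqrt{-1 - 6}\right) + 4840} = \sqrt{\sqrt{-7} \left(-2 + \left(\sqrt{-7}\right)^{2} - 3 \sqrt{-7}\right) + 4840} = \sqrt{i \sqrt{7} \left(-2 + \left(i \sqrt{7}\right)^{2} - 3 i \sqrt{7}\right) + 4840} = \sqrt{i \sqrt{7} \left(-2 - 7 - 3 i \sqrt{7}\right) + 4840} = \sqrt{i \sqrt{7} \left(-9 - 3 i \sqrt{7}\right) + 4840} = \sqrt{4840 + i \sqrt{7} \left(-9 - 3 i \sqrt{7}\right)}$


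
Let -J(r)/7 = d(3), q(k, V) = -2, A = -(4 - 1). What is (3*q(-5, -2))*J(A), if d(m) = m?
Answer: 126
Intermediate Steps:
A = -3 (A = -1*3 = -3)
J(r) = -21 (J(r) = -7*3 = -21)
(3*q(-5, -2))*J(A) = (3*(-2))*(-21) = -6*(-21) = 126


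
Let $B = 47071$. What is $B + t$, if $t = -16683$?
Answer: $30388$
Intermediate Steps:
$B + t = 47071 - 16683 = 30388$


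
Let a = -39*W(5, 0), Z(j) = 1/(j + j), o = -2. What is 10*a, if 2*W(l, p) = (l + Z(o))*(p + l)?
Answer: -18525/4 ≈ -4631.3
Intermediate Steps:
Z(j) = 1/(2*j)
W(l, p) = (-¼ + l)*(l + p)/2 (W(l, p) = ((l + (½)/(-2))*(p + l))/2 = ((l + (½)*(-½))*(l + p))/2 = ((l - ¼)*(l + p))/2 = ((-¼ + l)*(l + p))/2 = (-¼ + l)*(l + p)/2)
a = -3705/8 (a = -39*((½)*5² - ⅛*5 - ⅛*0 + (½)*5*0) = -39*((½)*25 - 5/8 + 0 + 0) = -39*(25/2 - 5/8 + 0 + 0) = -39*95/8 = -3705/8 ≈ -463.13)
10*a = 10*(-3705/8) = -18525/4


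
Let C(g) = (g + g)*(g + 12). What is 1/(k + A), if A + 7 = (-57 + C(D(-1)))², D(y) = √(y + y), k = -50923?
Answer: I/(-48361*I + 2928*√2) ≈ -2.0527e-5 + 1.7576e-6*I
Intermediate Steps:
D(y) = √2*√y (D(y) = √(2*y) = √2*√y)
C(g) = 2*g*(12 + g) (C(g) = (2*g)*(12 + g) = 2*g*(12 + g))
A = -7 + (-57 + 2*I*√2*(12 + I*√2))² (A = -7 + (-57 + 2*(√2*√(-1))*(12 + √2*√(-1)))² = -7 + (-57 + 2*(√2*I)*(12 + √2*I))² = -7 + (-57 + 2*(I*√2)*(12 + I*√2))² = -7 + (-57 + 2*I*√2*(12 + I*√2))² ≈ 2562.0 - 4140.8*I)
1/(k + A) = 1/(-50923 + (2562 - 2928*I*√2)) = 1/(-48361 - 2928*I*√2)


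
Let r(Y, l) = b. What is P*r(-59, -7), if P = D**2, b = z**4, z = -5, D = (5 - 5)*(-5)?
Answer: 0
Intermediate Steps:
D = 0 (D = 0*(-5) = 0)
b = 625 (b = (-5)**4 = 625)
P = 0 (P = 0**2 = 0)
r(Y, l) = 625
P*r(-59, -7) = 0*625 = 0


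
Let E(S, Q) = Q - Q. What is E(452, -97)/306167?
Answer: 0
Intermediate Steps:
E(S, Q) = 0
E(452, -97)/306167 = 0/306167 = 0*(1/306167) = 0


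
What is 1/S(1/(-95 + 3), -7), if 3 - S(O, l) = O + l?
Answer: 92/921 ≈ 0.099891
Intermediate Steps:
S(O, l) = 3 - O - l (S(O, l) = 3 - (O + l) = 3 + (-O - l) = 3 - O - l)
1/S(1/(-95 + 3), -7) = 1/(3 - 1/(-95 + 3) - 1*(-7)) = 1/(3 - 1/(-92) + 7) = 1/(3 - 1*(-1/92) + 7) = 1/(3 + 1/92 + 7) = 1/(921/92) = 92/921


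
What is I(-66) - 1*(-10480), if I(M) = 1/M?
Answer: 691679/66 ≈ 10480.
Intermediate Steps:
I(-66) - 1*(-10480) = 1/(-66) - 1*(-10480) = -1/66 + 10480 = 691679/66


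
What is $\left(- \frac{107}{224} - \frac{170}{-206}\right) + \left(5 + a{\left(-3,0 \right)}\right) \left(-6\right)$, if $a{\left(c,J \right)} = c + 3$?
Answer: $- \frac{684141}{23072} \approx -29.652$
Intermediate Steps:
$a{\left(c,J \right)} = 3 + c$
$\left(- \frac{107}{224} - \frac{170}{-206}\right) + \left(5 + a{\left(-3,0 \right)}\right) \left(-6\right) = \left(- \frac{107}{224} - \frac{170}{-206}\right) + \left(5 + \left(3 - 3\right)\right) \left(-6\right) = \left(\left(-107\right) \frac{1}{224} - - \frac{85}{103}\right) + \left(5 + 0\right) \left(-6\right) = \left(- \frac{107}{224} + \frac{85}{103}\right) + 5 \left(-6\right) = \frac{8019}{23072} - 30 = - \frac{684141}{23072}$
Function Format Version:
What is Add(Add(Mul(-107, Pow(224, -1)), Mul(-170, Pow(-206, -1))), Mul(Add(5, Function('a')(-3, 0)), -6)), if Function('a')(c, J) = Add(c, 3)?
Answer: Rational(-684141, 23072) ≈ -29.652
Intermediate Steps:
Function('a')(c, J) = Add(3, c)
Add(Add(Mul(-107, Pow(224, -1)), Mul(-170, Pow(-206, -1))), Mul(Add(5, Function('a')(-3, 0)), -6)) = Add(Add(Mul(-107, Pow(224, -1)), Mul(-170, Pow(-206, -1))), Mul(Add(5, Add(3, -3)), -6)) = Add(Add(Mul(-107, Rational(1, 224)), Mul(-170, Rational(-1, 206))), Mul(Add(5, 0), -6)) = Add(Add(Rational(-107, 224), Rational(85, 103)), Mul(5, -6)) = Add(Rational(8019, 23072), -30) = Rational(-684141, 23072)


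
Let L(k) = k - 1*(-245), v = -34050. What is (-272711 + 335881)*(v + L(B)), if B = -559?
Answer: -2170773880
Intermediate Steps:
L(k) = 245 + k (L(k) = k + 245 = 245 + k)
(-272711 + 335881)*(v + L(B)) = (-272711 + 335881)*(-34050 + (245 - 559)) = 63170*(-34050 - 314) = 63170*(-34364) = -2170773880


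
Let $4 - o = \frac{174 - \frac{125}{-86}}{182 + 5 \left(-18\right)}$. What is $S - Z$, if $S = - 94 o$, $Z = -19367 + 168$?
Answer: $\frac{75172971}{3956} \approx 19002.0$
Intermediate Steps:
$Z = -19199$
$o = \frac{16559}{7912}$ ($o = 4 - \frac{174 - \frac{125}{-86}}{182 + 5 \left(-18\right)} = 4 - \frac{174 - - \frac{125}{86}}{182 - 90} = 4 - \frac{174 + \frac{125}{86}}{92} = 4 - \frac{15089}{86} \cdot \frac{1}{92} = 4 - \frac{15089}{7912} = \frac{16559}{7912} \approx 2.0929$)
$S = - \frac{778273}{3956}$ ($S = \left(-94\right) \frac{16559}{7912} = - \frac{778273}{3956} \approx -196.73$)
$S - Z = - \frac{778273}{3956} - -19199 = - \frac{778273}{3956} + 19199 = \frac{75172971}{3956}$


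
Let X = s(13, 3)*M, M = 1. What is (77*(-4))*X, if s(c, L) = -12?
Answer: 3696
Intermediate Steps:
X = -12 (X = -12*1 = -12)
(77*(-4))*X = (77*(-4))*(-12) = -308*(-12) = 3696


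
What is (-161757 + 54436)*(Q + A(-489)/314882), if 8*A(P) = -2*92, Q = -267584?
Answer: 9042586827497631/314882 ≈ 2.8717e+10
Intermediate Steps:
A(P) = -23 (A(P) = (-2*92)/8 = (1/8)*(-184) = -23)
(-161757 + 54436)*(Q + A(-489)/314882) = (-161757 + 54436)*(-267584 - 23/314882) = -107321*(-267584 - 23*1/314882) = -107321*(-267584 - 23/314882) = -107321*(-84257385111/314882) = 9042586827497631/314882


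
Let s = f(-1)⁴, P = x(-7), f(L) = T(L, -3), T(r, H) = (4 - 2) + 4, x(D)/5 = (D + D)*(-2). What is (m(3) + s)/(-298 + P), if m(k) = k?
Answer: -1299/158 ≈ -8.2215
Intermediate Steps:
x(D) = -20*D (x(D) = 5*((D + D)*(-2)) = 5*((2*D)*(-2)) = 5*(-4*D) = -20*D)
T(r, H) = 6 (T(r, H) = 2 + 4 = 6)
f(L) = 6
P = 140 (P = -20*(-7) = 140)
s = 1296 (s = 6⁴ = 1296)
(m(3) + s)/(-298 + P) = (3 + 1296)/(-298 + 140) = 1299/(-158) = 1299*(-1/158) = -1299/158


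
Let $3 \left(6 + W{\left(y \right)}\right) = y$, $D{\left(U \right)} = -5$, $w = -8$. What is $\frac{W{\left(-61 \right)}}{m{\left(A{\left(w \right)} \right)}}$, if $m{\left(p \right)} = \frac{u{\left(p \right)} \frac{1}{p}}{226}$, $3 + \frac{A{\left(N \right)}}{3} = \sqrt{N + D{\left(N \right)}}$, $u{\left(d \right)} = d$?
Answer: $- \frac{17854}{3} \approx -5951.3$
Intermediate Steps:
$W{\left(y \right)} = -6 + \frac{y}{3}$
$A{\left(N \right)} = -9 + 3 \sqrt{-5 + N}$ ($A{\left(N \right)} = -9 + 3 \sqrt{N - 5} = -9 + 3 \sqrt{-5 + N}$)
$m{\left(p \right)} = \frac{1}{226}$ ($m{\left(p \right)} = \frac{p \frac{1}{p}}{226} = 1 \cdot \frac{1}{226} = \frac{1}{226}$)
$\frac{W{\left(-61 \right)}}{m{\left(A{\left(w \right)} \right)}} = \left(-6 + \frac{1}{3} \left(-61\right)\right) \frac{1}{\frac{1}{226}} = \left(-6 - \frac{61}{3}\right) 226 = \left(- \frac{79}{3}\right) 226 = - \frac{17854}{3}$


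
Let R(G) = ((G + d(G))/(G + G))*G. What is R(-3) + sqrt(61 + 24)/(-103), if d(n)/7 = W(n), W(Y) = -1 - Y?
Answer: 11/2 - sqrt(85)/103 ≈ 5.4105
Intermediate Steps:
d(n) = -7 - 7*n (d(n) = 7*(-1 - n) = -7 - 7*n)
R(G) = -7/2 - 3*G (R(G) = ((G + (-7 - 7*G))/(G + G))*G = ((-7 - 6*G)/((2*G)))*G = ((-7 - 6*G)*(1/(2*G)))*G = ((-7 - 6*G)/(2*G))*G = -7/2 - 3*G)
R(-3) + sqrt(61 + 24)/(-103) = (-7/2 - 3*(-3)) + sqrt(61 + 24)/(-103) = (-7/2 + 9) - sqrt(85)/103 = 11/2 - sqrt(85)/103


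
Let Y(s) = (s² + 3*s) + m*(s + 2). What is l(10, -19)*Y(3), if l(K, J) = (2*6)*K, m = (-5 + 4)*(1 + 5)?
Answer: -1440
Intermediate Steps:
m = -6 (m = -1*6 = -6)
l(K, J) = 12*K
Y(s) = -12 + s² - 3*s (Y(s) = (s² + 3*s) - 6*(s + 2) = (s² + 3*s) - 6*(2 + s) = (s² + 3*s) + (-12 - 6*s) = -12 + s² - 3*s)
l(10, -19)*Y(3) = (12*10)*(-12 + 3² - 3*3) = 120*(-12 + 9 - 9) = 120*(-12) = -1440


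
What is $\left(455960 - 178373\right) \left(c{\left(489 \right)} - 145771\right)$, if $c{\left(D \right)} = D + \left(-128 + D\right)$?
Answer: $-40228185627$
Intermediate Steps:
$c{\left(D \right)} = -128 + 2 D$
$\left(455960 - 178373\right) \left(c{\left(489 \right)} - 145771\right) = \left(455960 - 178373\right) \left(\left(-128 + 2 \cdot 489\right) - 145771\right) = 277587 \left(\left(-128 + 978\right) - 145771\right) = 277587 \left(850 - 145771\right) = 277587 \left(-144921\right) = -40228185627$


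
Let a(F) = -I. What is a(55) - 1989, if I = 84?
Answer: -2073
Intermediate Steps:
a(F) = -84 (a(F) = -1*84 = -84)
a(55) - 1989 = -84 - 1989 = -2073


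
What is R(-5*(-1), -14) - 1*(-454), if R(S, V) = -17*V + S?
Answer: 697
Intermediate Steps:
R(S, V) = S - 17*V
R(-5*(-1), -14) - 1*(-454) = (-5*(-1) - 17*(-14)) - 1*(-454) = (5 + 238) + 454 = 243 + 454 = 697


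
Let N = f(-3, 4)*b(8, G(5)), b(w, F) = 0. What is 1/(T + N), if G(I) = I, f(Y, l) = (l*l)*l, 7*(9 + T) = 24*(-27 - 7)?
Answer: -7/879 ≈ -0.0079636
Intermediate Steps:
T = -879/7 (T = -9 + (24*(-27 - 7))/7 = -9 + (24*(-34))/7 = -9 + (⅐)*(-816) = -9 - 816/7 = -879/7 ≈ -125.57)
f(Y, l) = l³ (f(Y, l) = l²*l = l³)
N = 0 (N = 4³*0 = 64*0 = 0)
1/(T + N) = 1/(-879/7 + 0) = 1/(-879/7) = -7/879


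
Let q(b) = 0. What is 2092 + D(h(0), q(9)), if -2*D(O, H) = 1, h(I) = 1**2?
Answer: 4183/2 ≈ 2091.5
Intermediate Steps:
h(I) = 1
D(O, H) = -1/2 (D(O, H) = -1/2*1 = -1/2)
2092 + D(h(0), q(9)) = 2092 - 1/2 = 4183/2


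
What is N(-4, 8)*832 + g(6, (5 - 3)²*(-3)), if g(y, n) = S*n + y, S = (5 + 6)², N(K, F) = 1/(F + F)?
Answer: -1394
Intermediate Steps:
N(K, F) = 1/(2*F)
S = 121 (S = 11² = 121)
g(y, n) = y + 121*n (g(y, n) = 121*n + y = y + 121*n)
N(-4, 8)*832 + g(6, (5 - 3)²*(-3)) = ((½)/8)*832 + (6 + 121*((5 - 3)²*(-3))) = ((½)*(⅛))*832 + (6 + 121*(2²*(-3))) = (1/16)*832 + (6 + 121*(4*(-3))) = 52 + (6 + 121*(-12)) = 52 + (6 - 1452) = 52 - 1446 = -1394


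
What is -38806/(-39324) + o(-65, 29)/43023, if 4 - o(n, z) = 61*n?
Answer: 304271249/281972742 ≈ 1.0791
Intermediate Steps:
o(n, z) = 4 - 61*n
-38806/(-39324) + o(-65, 29)/43023 = -38806/(-39324) + (4 - 61*(-65))/43023 = -38806*(-1/39324) + (4 + 3965)*(1/43023) = 19403/19662 + 3969*(1/43023) = 19403/19662 + 1323/14341 = 304271249/281972742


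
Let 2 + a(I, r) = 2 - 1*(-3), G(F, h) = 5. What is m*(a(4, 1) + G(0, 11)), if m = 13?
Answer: 104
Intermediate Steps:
a(I, r) = 3 (a(I, r) = -2 + (2 - 1*(-3)) = -2 + (2 + 3) = -2 + 5 = 3)
m*(a(4, 1) + G(0, 11)) = 13*(3 + 5) = 13*8 = 104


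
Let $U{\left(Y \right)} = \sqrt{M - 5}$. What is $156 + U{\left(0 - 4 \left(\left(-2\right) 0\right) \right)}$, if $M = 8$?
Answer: $156 + \sqrt{3} \approx 157.73$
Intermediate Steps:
$U{\left(Y \right)} = \sqrt{3}$ ($U{\left(Y \right)} = \sqrt{8 - 5} = \sqrt{3}$)
$156 + U{\left(0 - 4 \left(\left(-2\right) 0\right) \right)} = 156 + \sqrt{3}$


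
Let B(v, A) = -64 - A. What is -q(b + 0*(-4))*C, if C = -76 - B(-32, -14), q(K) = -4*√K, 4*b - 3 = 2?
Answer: -52*√5 ≈ -116.28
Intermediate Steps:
b = 5/4 (b = ¾ + (¼)*2 = ¾ + ½ = 5/4 ≈ 1.2500)
C = -26 (C = -76 - (-64 - 1*(-14)) = -76 - (-64 + 14) = -76 - 1*(-50) = -76 + 50 = -26)
-q(b + 0*(-4))*C = -(-4*√(5/4 + 0*(-4)))*(-26) = -(-4*√(5/4 + 0))*(-26) = -(-2*√5)*(-26) = -52*√5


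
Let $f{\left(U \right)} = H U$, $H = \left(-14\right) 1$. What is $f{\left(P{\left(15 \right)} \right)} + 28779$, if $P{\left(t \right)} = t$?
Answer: $28569$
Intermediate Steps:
$H = -14$
$f{\left(U \right)} = - 14 U$
$f{\left(P{\left(15 \right)} \right)} + 28779 = \left(-14\right) 15 + 28779 = -210 + 28779 = 28569$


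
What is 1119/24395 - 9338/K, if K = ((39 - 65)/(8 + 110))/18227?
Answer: 244975073864977/317135 ≈ 7.7246e+8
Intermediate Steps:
K = -13/1075393 (K = (-26/118)*(1/18227) = ((1/118)*(-26))*(1/18227) = -13/59*1/18227 = -13/1075393 ≈ -1.2089e-5)
1119/24395 - 9338/K = 1119/24395 - 9338/(-13/1075393) = 1119*(1/24395) - 9338*(-1075393/13) = 1119/24395 + 10042019834/13 = 244975073864977/317135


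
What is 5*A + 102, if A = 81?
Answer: 507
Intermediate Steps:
5*A + 102 = 5*81 + 102 = 405 + 102 = 507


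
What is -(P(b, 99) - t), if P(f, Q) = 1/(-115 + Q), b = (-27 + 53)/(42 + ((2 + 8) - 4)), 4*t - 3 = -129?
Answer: -503/16 ≈ -31.438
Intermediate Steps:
t = -63/2 (t = 3/4 + (1/4)*(-129) = 3/4 - 129/4 = -63/2 ≈ -31.500)
b = 13/24 (b = 26/(42 + (10 - 4)) = 26/(42 + 6) = 26/48 = 26*(1/48) = 13/24 ≈ 0.54167)
-(P(b, 99) - t) = -(1/(-115 + 99) - 1*(-63/2)) = -(1/(-16) + 63/2) = -(-1/16 + 63/2) = -1*503/16 = -503/16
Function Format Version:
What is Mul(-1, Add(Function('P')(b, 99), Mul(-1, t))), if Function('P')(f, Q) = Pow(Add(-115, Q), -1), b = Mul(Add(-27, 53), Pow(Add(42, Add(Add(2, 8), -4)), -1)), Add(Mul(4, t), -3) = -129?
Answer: Rational(-503, 16) ≈ -31.438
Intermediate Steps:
t = Rational(-63, 2) (t = Add(Rational(3, 4), Mul(Rational(1, 4), -129)) = Add(Rational(3, 4), Rational(-129, 4)) = Rational(-63, 2) ≈ -31.500)
b = Rational(13, 24) (b = Mul(26, Pow(Add(42, Add(10, -4)), -1)) = Mul(26, Pow(Add(42, 6), -1)) = Mul(26, Pow(48, -1)) = Mul(26, Rational(1, 48)) = Rational(13, 24) ≈ 0.54167)
Mul(-1, Add(Function('P')(b, 99), Mul(-1, t))) = Mul(-1, Add(Pow(Add(-115, 99), -1), Mul(-1, Rational(-63, 2)))) = Mul(-1, Add(Pow(-16, -1), Rational(63, 2))) = Mul(-1, Add(Rational(-1, 16), Rational(63, 2))) = Mul(-1, Rational(503, 16)) = Rational(-503, 16)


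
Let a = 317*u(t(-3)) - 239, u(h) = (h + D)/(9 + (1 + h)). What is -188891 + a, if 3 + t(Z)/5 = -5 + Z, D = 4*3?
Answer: -8497219/45 ≈ -1.8883e+5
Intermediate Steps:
D = 12
t(Z) = -40 + 5*Z (t(Z) = -15 + 5*(-5 + Z) = -15 + (-25 + 5*Z) = -40 + 5*Z)
u(h) = (12 + h)/(10 + h) (u(h) = (h + 12)/(9 + (1 + h)) = (12 + h)/(10 + h))
a = 2876/45 (a = 317*((12 + (-40 + 5*(-3)))/(10 + (-40 + 5*(-3)))) - 239 = 317*((12 + (-40 - 15))/(10 + (-40 - 15))) - 239 = 317*((12 - 55)/(10 - 55)) - 239 = 317*(-43/(-45)) - 239 = 317*(-1/45*(-43)) - 239 = 317*(43/45) - 239 = 13631/45 - 239 = 2876/45 ≈ 63.911)
-188891 + a = -188891 + 2876/45 = -8497219/45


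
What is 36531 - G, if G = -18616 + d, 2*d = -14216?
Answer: 62255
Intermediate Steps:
d = -7108 (d = (1/2)*(-14216) = -7108)
G = -25724 (G = -18616 - 7108 = -25724)
36531 - G = 36531 - 1*(-25724) = 36531 + 25724 = 62255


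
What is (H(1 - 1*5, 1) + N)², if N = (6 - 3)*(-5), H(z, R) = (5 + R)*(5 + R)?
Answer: 441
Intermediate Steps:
H(z, R) = (5 + R)²
N = -15 (N = 3*(-5) = -15)
(H(1 - 1*5, 1) + N)² = ((5 + 1)² - 15)² = (6² - 15)² = (36 - 15)² = 21² = 441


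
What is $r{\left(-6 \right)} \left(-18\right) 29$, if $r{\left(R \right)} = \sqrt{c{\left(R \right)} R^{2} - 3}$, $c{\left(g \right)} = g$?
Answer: $- 522 i \sqrt{219} \approx - 7724.9 i$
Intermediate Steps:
$r{\left(R \right)} = \sqrt{-3 + R^{3}}$ ($r{\left(R \right)} = \sqrt{R R^{2} - 3} = \sqrt{R^{3} - 3} = \sqrt{-3 + R^{3}}$)
$r{\left(-6 \right)} \left(-18\right) 29 = \sqrt{-3 + \left(-6\right)^{3}} \left(-18\right) 29 = \sqrt{-3 - 216} \left(-18\right) 29 = \sqrt{-219} \left(-18\right) 29 = i \sqrt{219} \left(-18\right) 29 = - 18 i \sqrt{219} \cdot 29 = - 522 i \sqrt{219}$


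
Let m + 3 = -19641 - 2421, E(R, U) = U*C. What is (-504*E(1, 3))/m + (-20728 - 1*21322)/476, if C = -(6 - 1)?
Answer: -31047727/350098 ≈ -88.683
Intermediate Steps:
C = -5 (C = -1*5 = -5)
E(R, U) = -5*U (E(R, U) = U*(-5) = -5*U)
m = -22065 (m = -3 + (-19641 - 2421) = -3 - 22062 = -22065)
(-504*E(1, 3))/m + (-20728 - 1*21322)/476 = -(-2520)*3/(-22065) + (-20728 - 1*21322)/476 = -504*(-15)*(-1/22065) + (-20728 - 21322)*(1/476) = 7560*(-1/22065) - 42050*1/476 = -504/1471 - 21025/238 = -31047727/350098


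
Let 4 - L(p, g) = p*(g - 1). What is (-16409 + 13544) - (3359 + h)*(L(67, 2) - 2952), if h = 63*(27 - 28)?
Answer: 9934575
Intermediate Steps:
L(p, g) = 4 - p*(-1 + g) (L(p, g) = 4 - p*(g - 1) = 4 - p*(-1 + g))
h = -63 (h = 63*(-1) = -63)
(-16409 + 13544) - (3359 + h)*(L(67, 2) - 2952) = (-16409 + 13544) - (3359 - 63)*((4 + 67 - 1*2*67) - 2952) = -2865 - 3296*((4 + 67 - 134) - 2952) = -2865 - 3296*(-63 - 2952) = -2865 - 3296*(-3015) = -2865 - 1*(-9937440) = -2865 + 9937440 = 9934575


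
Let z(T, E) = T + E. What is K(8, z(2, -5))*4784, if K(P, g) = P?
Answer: 38272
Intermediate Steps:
z(T, E) = E + T
K(8, z(2, -5))*4784 = 8*4784 = 38272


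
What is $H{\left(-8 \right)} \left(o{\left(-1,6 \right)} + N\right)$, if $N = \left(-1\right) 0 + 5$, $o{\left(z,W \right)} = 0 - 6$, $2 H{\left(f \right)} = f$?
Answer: $4$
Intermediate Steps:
$H{\left(f \right)} = \frac{f}{2}$
$o{\left(z,W \right)} = -6$ ($o{\left(z,W \right)} = 0 - 6 = -6$)
$N = 5$ ($N = 0 + 5 = 5$)
$H{\left(-8 \right)} \left(o{\left(-1,6 \right)} + N\right) = \frac{1}{2} \left(-8\right) \left(-6 + 5\right) = \left(-4\right) \left(-1\right) = 4$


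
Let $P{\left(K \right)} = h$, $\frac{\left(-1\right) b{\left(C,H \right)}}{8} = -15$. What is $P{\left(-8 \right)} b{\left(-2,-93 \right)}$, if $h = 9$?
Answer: $1080$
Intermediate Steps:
$b{\left(C,H \right)} = 120$ ($b{\left(C,H \right)} = \left(-8\right) \left(-15\right) = 120$)
$P{\left(K \right)} = 9$
$P{\left(-8 \right)} b{\left(-2,-93 \right)} = 9 \cdot 120 = 1080$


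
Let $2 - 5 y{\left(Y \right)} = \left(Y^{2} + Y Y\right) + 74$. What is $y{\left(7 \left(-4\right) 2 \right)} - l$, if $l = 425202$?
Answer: $- \frac{2132354}{5} \approx -4.2647 \cdot 10^{5}$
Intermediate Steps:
$y{\left(Y \right)} = - \frac{72}{5} - \frac{2 Y^{2}}{5}$ ($y{\left(Y \right)} = \frac{2}{5} - \frac{\left(Y^{2} + Y Y\right) + 74}{5} = \frac{2}{5} - \frac{\left(Y^{2} + Y^{2}\right) + 74}{5} = \frac{2}{5} - \frac{2 Y^{2} + 74}{5} = \frac{2}{5} - \frac{74 + 2 Y^{2}}{5} = \frac{2}{5} - \left(\frac{74}{5} + \frac{2 Y^{2}}{5}\right) = - \frac{72}{5} - \frac{2 Y^{2}}{5}$)
$y{\left(7 \left(-4\right) 2 \right)} - l = \left(- \frac{72}{5} - \frac{2 \left(7 \left(-4\right) 2\right)^{2}}{5}\right) - 425202 = \left(- \frac{72}{5} - \frac{2 \left(\left(-28\right) 2\right)^{2}}{5}\right) - 425202 = \left(- \frac{72}{5} - \frac{2 \left(-56\right)^{2}}{5}\right) - 425202 = \left(- \frac{72}{5} - \frac{6272}{5}\right) - 425202 = - \frac{6344}{5} - 425202 = - \frac{2132354}{5}$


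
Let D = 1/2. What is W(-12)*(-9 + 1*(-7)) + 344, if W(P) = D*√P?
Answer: 344 - 16*I*√3 ≈ 344.0 - 27.713*I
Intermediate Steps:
D = ½ ≈ 0.50000
W(P) = √P/2
W(-12)*(-9 + 1*(-7)) + 344 = (√(-12)/2)*(-9 + 1*(-7)) + 344 = ((2*I*√3)/2)*(-9 - 7) + 344 = (I*√3)*(-16) + 344 = -16*I*√3 + 344 = 344 - 16*I*√3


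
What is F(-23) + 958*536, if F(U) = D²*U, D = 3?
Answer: 513281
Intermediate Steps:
F(U) = 9*U (F(U) = 3²*U = 9*U)
F(-23) + 958*536 = 9*(-23) + 958*536 = -207 + 513488 = 513281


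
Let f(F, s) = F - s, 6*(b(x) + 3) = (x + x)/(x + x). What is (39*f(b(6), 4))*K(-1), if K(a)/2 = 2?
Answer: -1066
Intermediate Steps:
K(a) = 4 (K(a) = 2*2 = 4)
b(x) = -17/6 (b(x) = -3 + ((x + x)/(x + x))/6 = -3 + ((2*x)/((2*x)))/6 = -3 + ((2*x)*(1/(2*x)))/6 = -3 + (1/6)*1 = -3 + 1/6 = -17/6)
(39*f(b(6), 4))*K(-1) = (39*(-17/6 - 1*4))*4 = (39*(-17/6 - 4))*4 = (39*(-41/6))*4 = -533/2*4 = -1066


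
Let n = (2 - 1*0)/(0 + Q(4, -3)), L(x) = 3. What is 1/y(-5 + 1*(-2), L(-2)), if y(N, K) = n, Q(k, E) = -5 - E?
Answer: -1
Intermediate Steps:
n = -1 (n = (2 - 1*0)/(0 + (-5 - 1*(-3))) = (2 + 0)/(0 + (-5 + 3)) = 2/(0 - 2) = 2/(-2) = 2*(-1/2) = -1)
y(N, K) = -1
1/y(-5 + 1*(-2), L(-2)) = 1/(-1) = -1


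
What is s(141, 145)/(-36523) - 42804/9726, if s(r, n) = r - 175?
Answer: -260499968/59203783 ≈ -4.4001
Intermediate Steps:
s(r, n) = -175 + r
s(141, 145)/(-36523) - 42804/9726 = (-175 + 141)/(-36523) - 42804/9726 = -34*(-1/36523) - 42804*1/9726 = 34/36523 - 7134/1621 = -260499968/59203783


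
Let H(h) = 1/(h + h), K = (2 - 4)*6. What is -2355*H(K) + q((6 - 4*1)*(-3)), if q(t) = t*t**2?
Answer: -943/8 ≈ -117.88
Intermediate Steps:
K = -12 (K = -2*6 = -12)
H(h) = 1/(2*h)
q(t) = t**3
-2355*H(K) + q((6 - 4*1)*(-3)) = -2355/(2*(-12)) + ((6 - 4*1)*(-3))**3 = -2355*(-1)/(2*12) + ((6 - 4)*(-3))**3 = -2355*(-1/24) + (2*(-3))**3 = 785/8 + (-6)**3 = 785/8 - 216 = -943/8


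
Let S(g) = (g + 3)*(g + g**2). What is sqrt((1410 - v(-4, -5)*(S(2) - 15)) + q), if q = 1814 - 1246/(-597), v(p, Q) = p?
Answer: sqrt(1171191018)/597 ≈ 57.324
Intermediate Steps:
S(g) = (3 + g)*(g + g**2)
q = 1084204/597 (q = 1814 - 1246*(-1/597) = 1814 + 1246/597 = 1084204/597 ≈ 1816.1)
sqrt((1410 - v(-4, -5)*(S(2) - 15)) + q) = sqrt((1410 - (-4)*(2*(3 + 2**2 + 4*2) - 15)) + 1084204/597) = sqrt((1410 - (-4)*(2*(3 + 4 + 8) - 15)) + 1084204/597) = sqrt((1410 - (-4)*(2*15 - 15)) + 1084204/597) = sqrt((1410 - (-4)*(30 - 15)) + 1084204/597) = sqrt((1410 - (-4)*15) + 1084204/597) = sqrt((1410 - 1*(-60)) + 1084204/597) = sqrt((1410 + 60) + 1084204/597) = sqrt(1470 + 1084204/597) = sqrt(1961794/597) = sqrt(1171191018)/597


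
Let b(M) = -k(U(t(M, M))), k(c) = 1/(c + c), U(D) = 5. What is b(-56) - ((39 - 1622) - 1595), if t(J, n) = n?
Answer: 31779/10 ≈ 3177.9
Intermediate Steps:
k(c) = 1/(2*c)
b(M) = -⅒ (b(M) = -1/(2*5) = -1*⅒ = -⅒)
b(-56) - ((39 - 1622) - 1595) = -⅒ - ((39 - 1622) - 1595) = -⅒ - (-1583 - 1595) = -⅒ - 1*(-3178) = -⅒ + 3178 = 31779/10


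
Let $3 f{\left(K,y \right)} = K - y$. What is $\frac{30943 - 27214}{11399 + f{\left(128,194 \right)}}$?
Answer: $\frac{3729}{11377} \approx 0.32777$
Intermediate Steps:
$f{\left(K,y \right)} = - \frac{y}{3} + \frac{K}{3}$ ($f{\left(K,y \right)} = \frac{K - y}{3} = - \frac{y}{3} + \frac{K}{3}$)
$\frac{30943 - 27214}{11399 + f{\left(128,194 \right)}} = \frac{30943 - 27214}{11399 + \left(\left(- \frac{1}{3}\right) 194 + \frac{1}{3} \cdot 128\right)} = \frac{3729}{11399 + \left(- \frac{194}{3} + \frac{128}{3}\right)} = \frac{3729}{11399 - 22} = \frac{3729}{11377}$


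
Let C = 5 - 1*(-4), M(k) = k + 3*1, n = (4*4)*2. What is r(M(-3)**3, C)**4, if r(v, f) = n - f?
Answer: 279841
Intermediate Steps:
n = 32 (n = 16*2 = 32)
M(k) = 3 + k (M(k) = k + 3 = 3 + k)
C = 9 (C = 5 + 4 = 9)
r(v, f) = 32 - f
r(M(-3)**3, C)**4 = (32 - 1*9)**4 = (32 - 9)**4 = 23**4 = 279841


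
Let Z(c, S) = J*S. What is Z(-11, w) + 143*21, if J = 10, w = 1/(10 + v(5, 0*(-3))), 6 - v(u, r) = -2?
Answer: 27032/9 ≈ 3003.6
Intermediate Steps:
v(u, r) = 8 (v(u, r) = 6 - 1*(-2) = 6 + 2 = 8)
w = 1/18 (w = 1/(10 + 8) = 1/18 ≈ 0.055556)
Z(c, S) = 10*S
Z(-11, w) + 143*21 = 10*(1/18) + 143*21 = 5/9 + 3003 = 27032/9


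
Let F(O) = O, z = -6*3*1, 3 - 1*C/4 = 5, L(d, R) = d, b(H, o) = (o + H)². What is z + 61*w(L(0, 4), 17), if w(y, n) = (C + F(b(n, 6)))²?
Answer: 16557883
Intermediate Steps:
b(H, o) = (H + o)²
C = -8 (C = 12 - 4*5 = 12 - 20 = -8)
z = -18 (z = -18*1 = -18)
w(y, n) = (-8 + (6 + n)²)² (w(y, n) = (-8 + (n + 6)²)² = (-8 + (6 + n)²)²)
z + 61*w(L(0, 4), 17) = -18 + 61*(-8 + (6 + 17)²)² = -18 + 61*(-8 + 23²)² = -18 + 61*(-8 + 529)² = -18 + 61*521² = -18 + 61*271441 = -18 + 16557901 = 16557883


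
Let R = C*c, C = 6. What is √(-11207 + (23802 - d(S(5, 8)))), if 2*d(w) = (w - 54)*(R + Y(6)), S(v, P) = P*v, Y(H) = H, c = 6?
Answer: √12889 ≈ 113.53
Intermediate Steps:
R = 36 (R = 6*6 = 36)
d(w) = -1134 + 21*w (d(w) = ((w - 54)*(36 + 6))/2 = ((-54 + w)*42)/2 = (-2268 + 42*w)/2 = -1134 + 21*w)
√(-11207 + (23802 - d(S(5, 8)))) = √(-11207 + (23802 - (-1134 + 21*(8*5)))) = √(-11207 + (23802 - (-1134 + 21*40))) = √(-11207 + (23802 - (-1134 + 840))) = √(-11207 + (23802 - 1*(-294))) = √(-11207 + (23802 + 294)) = √(-11207 + 24096) = √12889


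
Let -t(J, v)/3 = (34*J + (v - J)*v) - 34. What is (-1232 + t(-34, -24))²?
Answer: 9351364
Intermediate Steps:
t(J, v) = 102 - 102*J - 3*v*(v - J) (t(J, v) = -3*((34*J + (v - J)*v) - 34) = -3*((34*J + v*(v - J)) - 34) = -3*(-34 + 34*J + v*(v - J)) = 102 - 102*J - 3*v*(v - J))
(-1232 + t(-34, -24))² = (-1232 + (102 - 102*(-34) - 3*(-24)² + 3*(-34)*(-24)))² = (-1232 + (102 + 3468 - 3*576 + 2448))² = (-1232 + (102 + 3468 - 1728 + 2448))² = (-1232 + 4290)² = 3058² = 9351364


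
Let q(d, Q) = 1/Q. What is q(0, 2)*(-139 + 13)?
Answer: -63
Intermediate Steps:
q(0, 2)*(-139 + 13) = (-139 + 13)/2 = (½)*(-126) = -63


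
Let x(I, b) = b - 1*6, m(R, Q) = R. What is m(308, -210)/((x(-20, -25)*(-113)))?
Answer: 308/3503 ≈ 0.087925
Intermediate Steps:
x(I, b) = -6 + b (x(I, b) = b - 6 = -6 + b)
m(308, -210)/((x(-20, -25)*(-113))) = 308/(((-6 - 25)*(-113))) = 308/((-31*(-113))) = 308/3503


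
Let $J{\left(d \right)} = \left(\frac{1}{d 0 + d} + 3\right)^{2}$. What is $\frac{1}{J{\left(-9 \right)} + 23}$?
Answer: $\frac{81}{2539} \approx 0.031902$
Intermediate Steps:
$J{\left(d \right)} = \left(3 + \frac{1}{d}\right)^{2}$ ($J{\left(d \right)} = \left(\frac{1}{0 + d} + 3\right)^{2} = \left(\frac{1}{d} + 3\right)^{2} = \left(3 + \frac{1}{d}\right)^{2}$)
$\frac{1}{J{\left(-9 \right)} + 23} = \frac{1}{\frac{\left(1 + 3 \left(-9\right)\right)^{2}}{81} + 23} = \frac{1}{\frac{\left(1 - 27\right)^{2}}{81} + 23} = \frac{1}{\frac{\left(-26\right)^{2}}{81} + 23} = \frac{1}{\frac{1}{81} \cdot 676 + 23} = \frac{1}{\frac{676}{81} + 23} = \frac{1}{\frac{2539}{81}} = \frac{81}{2539}$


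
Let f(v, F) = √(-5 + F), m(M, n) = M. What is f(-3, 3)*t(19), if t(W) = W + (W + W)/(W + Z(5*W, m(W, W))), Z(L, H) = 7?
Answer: 266*I*√2/13 ≈ 28.937*I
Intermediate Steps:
t(W) = W + 2*W/(7 + W) (t(W) = W + (W + W)/(W + 7) = W + (2*W)/(7 + W) = W + 2*W/(7 + W))
f(-3, 3)*t(19) = √(-5 + 3)*(19*(9 + 19)/(7 + 19)) = √(-2)*(19*28/26) = (I*√2)*(19*(1/26)*28) = (I*√2)*(266/13) = 266*I*√2/13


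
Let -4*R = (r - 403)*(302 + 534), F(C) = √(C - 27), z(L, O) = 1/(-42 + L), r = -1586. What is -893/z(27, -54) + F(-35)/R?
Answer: 13395 + I*√62/415701 ≈ 13395.0 + 1.8942e-5*I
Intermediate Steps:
F(C) = √(-27 + C)
R = 415701 (R = -(-1586 - 403)*(302 + 534)/4 = -(-1989)*836/4 = -¼*(-1662804) = 415701)
-893/z(27, -54) + F(-35)/R = -893/(1/(-42 + 27)) + √(-27 - 35)/415701 = -893/(1/(-15)) + √(-62)*(1/415701) = -893/(-1/15) + (I*√62)*(1/415701) = -893*(-15) + I*√62/415701 = 13395 + I*√62/415701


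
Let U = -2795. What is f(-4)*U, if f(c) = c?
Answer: 11180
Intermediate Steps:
f(-4)*U = -4*(-2795) = 11180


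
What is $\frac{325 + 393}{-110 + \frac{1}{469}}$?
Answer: $- \frac{336742}{51589} \approx -6.5274$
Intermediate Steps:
$\frac{325 + 393}{-110 + \frac{1}{469}} = \frac{718}{-110 + \frac{1}{469}} = \frac{718}{- \frac{51589}{469}} = 718 \left(- \frac{469}{51589}\right) = - \frac{336742}{51589}$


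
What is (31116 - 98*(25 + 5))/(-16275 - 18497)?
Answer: -7044/8693 ≈ -0.81031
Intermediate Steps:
(31116 - 98*(25 + 5))/(-16275 - 18497) = (31116 - 98*30)/(-34772) = (31116 - 2940)*(-1/34772) = 28176*(-1/34772) = -7044/8693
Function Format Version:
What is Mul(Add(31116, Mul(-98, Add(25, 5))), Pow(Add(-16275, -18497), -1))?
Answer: Rational(-7044, 8693) ≈ -0.81031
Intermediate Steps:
Mul(Add(31116, Mul(-98, Add(25, 5))), Pow(Add(-16275, -18497), -1)) = Mul(Add(31116, Mul(-98, 30)), Pow(-34772, -1)) = Mul(Add(31116, -2940), Rational(-1, 34772)) = Mul(28176, Rational(-1, 34772)) = Rational(-7044, 8693)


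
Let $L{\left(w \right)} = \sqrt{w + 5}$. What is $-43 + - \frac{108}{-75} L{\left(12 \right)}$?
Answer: $-43 + \frac{36 \sqrt{17}}{25} \approx -37.063$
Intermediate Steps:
$L{\left(w \right)} = \sqrt{5 + w}$
$-43 + - \frac{108}{-75} L{\left(12 \right)} = -43 + - \frac{108}{-75} \sqrt{5 + 12} = -43 + \left(-108\right) \left(- \frac{1}{75}\right) \sqrt{17} = -43 + \frac{36 \sqrt{17}}{25}$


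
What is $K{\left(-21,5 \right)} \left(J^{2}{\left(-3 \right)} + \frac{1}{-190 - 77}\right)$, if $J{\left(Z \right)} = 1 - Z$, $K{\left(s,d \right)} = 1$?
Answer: $\frac{4271}{267} \approx 15.996$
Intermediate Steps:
$K{\left(-21,5 \right)} \left(J^{2}{\left(-3 \right)} + \frac{1}{-190 - 77}\right) = 1 \left(\left(1 - -3\right)^{2} + \frac{1}{-190 - 77}\right) = 1 \left(\left(1 + 3\right)^{2} + \frac{1}{-267}\right) = 1 \left(4^{2} - \frac{1}{267}\right) = 1 \left(16 - \frac{1}{267}\right) = 1 \cdot \frac{4271}{267} = \frac{4271}{267}$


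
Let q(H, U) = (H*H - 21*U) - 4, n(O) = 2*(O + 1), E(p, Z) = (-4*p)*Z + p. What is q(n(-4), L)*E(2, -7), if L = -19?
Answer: 24998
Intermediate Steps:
E(p, Z) = p - 4*Z*p (E(p, Z) = -4*Z*p + p = p - 4*Z*p)
n(O) = 2 + 2*O (n(O) = 2*(1 + O) = 2 + 2*O)
q(H, U) = -4 + H**2 - 21*U (q(H, U) = (H**2 - 21*U) - 4 = -4 + H**2 - 21*U)
q(n(-4), L)*E(2, -7) = (-4 + (2 + 2*(-4))**2 - 21*(-19))*(2*(1 - 4*(-7))) = (-4 + (2 - 8)**2 + 399)*(2*(1 + 28)) = (-4 + (-6)**2 + 399)*(2*29) = (-4 + 36 + 399)*58 = 431*58 = 24998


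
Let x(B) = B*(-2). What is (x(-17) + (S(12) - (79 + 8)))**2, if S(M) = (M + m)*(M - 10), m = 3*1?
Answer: 529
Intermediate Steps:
m = 3
S(M) = (-10 + M)*(3 + M) (S(M) = (M + 3)*(M - 10) = (3 + M)*(-10 + M) = (-10 + M)*(3 + M))
x(B) = -2*B
(x(-17) + (S(12) - (79 + 8)))**2 = (-2*(-17) + ((-30 + 12**2 - 7*12) - (79 + 8)))**2 = (34 + ((-30 + 144 - 84) - 1*87))**2 = (34 + (30 - 87))**2 = (34 - 57)**2 = (-23)**2 = 529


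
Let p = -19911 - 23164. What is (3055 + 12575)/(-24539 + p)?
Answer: -2605/11269 ≈ -0.23117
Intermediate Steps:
p = -43075
(3055 + 12575)/(-24539 + p) = (3055 + 12575)/(-24539 - 43075) = 15630/(-67614) = 15630*(-1/67614) = -2605/11269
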